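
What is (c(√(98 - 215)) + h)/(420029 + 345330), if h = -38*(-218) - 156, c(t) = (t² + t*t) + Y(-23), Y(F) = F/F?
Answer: 7895/765359 ≈ 0.010315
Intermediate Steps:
Y(F) = 1
c(t) = 1 + 2*t² (c(t) = (t² + t*t) + 1 = (t² + t²) + 1 = 2*t² + 1 = 1 + 2*t²)
h = 8128 (h = 8284 - 156 = 8128)
(c(√(98 - 215)) + h)/(420029 + 345330) = ((1 + 2*(√(98 - 215))²) + 8128)/(420029 + 345330) = ((1 + 2*(√(-117))²) + 8128)/765359 = ((1 + 2*(3*I*√13)²) + 8128)*(1/765359) = ((1 + 2*(-117)) + 8128)*(1/765359) = ((1 - 234) + 8128)*(1/765359) = (-233 + 8128)*(1/765359) = 7895*(1/765359) = 7895/765359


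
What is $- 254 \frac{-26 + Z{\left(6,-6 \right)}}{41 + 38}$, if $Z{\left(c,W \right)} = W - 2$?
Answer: $\frac{8636}{79} \approx 109.32$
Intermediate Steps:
$Z{\left(c,W \right)} = -2 + W$ ($Z{\left(c,W \right)} = W - 2 = -2 + W$)
$- 254 \frac{-26 + Z{\left(6,-6 \right)}}{41 + 38} = - 254 \frac{-26 - 8}{41 + 38} = - 254 \frac{-26 - 8}{79} = - 254 \left(\left(-34\right) \frac{1}{79}\right) = \left(-254\right) \left(- \frac{34}{79}\right) = \frac{8636}{79}$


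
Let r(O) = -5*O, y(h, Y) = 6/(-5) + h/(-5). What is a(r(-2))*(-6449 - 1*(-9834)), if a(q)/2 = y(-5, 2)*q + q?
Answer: 54160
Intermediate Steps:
y(h, Y) = -6/5 - h/5 (y(h, Y) = 6*(-1/5) + h*(-1/5) = -6/5 - h/5)
a(q) = 8*q/5 (a(q) = 2*((-6/5 - 1/5*(-5))*q + q) = 2*((-6/5 + 1)*q + q) = 2*(-q/5 + q) = 2*(4*q/5) = 8*q/5)
a(r(-2))*(-6449 - 1*(-9834)) = (8*(-5*(-2))/5)*(-6449 - 1*(-9834)) = ((8/5)*10)*(-6449 + 9834) = 16*3385 = 54160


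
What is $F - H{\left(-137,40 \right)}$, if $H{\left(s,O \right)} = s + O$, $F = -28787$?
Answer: $-28690$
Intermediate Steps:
$H{\left(s,O \right)} = O + s$
$F - H{\left(-137,40 \right)} = -28787 - \left(40 - 137\right) = -28787 - -97 = -28787 + 97 = -28690$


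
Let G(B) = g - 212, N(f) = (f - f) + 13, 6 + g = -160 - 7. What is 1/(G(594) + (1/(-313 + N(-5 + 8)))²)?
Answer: -90000/34649999 ≈ -0.0025974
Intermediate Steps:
g = -173 (g = -6 + (-160 - 7) = -6 - 167 = -173)
N(f) = 13 (N(f) = 0 + 13 = 13)
G(B) = -385 (G(B) = -173 - 212 = -385)
1/(G(594) + (1/(-313 + N(-5 + 8)))²) = 1/(-385 + (1/(-313 + 13))²) = 1/(-385 + (1/(-300))²) = 1/(-385 + (-1/300)²) = 1/(-385 + 1/90000) = 1/(-34649999/90000) = -90000/34649999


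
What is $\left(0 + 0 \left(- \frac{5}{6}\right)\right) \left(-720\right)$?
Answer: $0$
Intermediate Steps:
$\left(0 + 0 \left(- \frac{5}{6}\right)\right) \left(-720\right) = \left(0 + 0\right) \left(-720\right) = 0 \left(-720\right) = 0$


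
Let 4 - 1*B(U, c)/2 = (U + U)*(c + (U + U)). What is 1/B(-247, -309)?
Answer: -1/793356 ≈ -1.2605e-6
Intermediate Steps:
B(U, c) = 8 - 4*U*(c + 2*U) (B(U, c) = 8 - 2*(U + U)*(c + (U + U)) = 8 - 2*2*U*(c + 2*U) = 8 - 4*U*(c + 2*U))
1/B(-247, -309) = 1/(8 - 8*(-247)² - 4*(-247)*(-309)) = 1/(8 - 8*61009 - 305292) = 1/(8 - 488072 - 305292) = 1/(-793356) = -1/793356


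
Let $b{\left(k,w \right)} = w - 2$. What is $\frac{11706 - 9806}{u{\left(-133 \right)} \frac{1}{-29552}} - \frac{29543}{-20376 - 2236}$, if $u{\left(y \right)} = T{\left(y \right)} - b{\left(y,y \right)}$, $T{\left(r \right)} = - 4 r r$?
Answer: $\frac{1271723021803}{1596882052} \approx 796.38$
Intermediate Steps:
$b{\left(k,w \right)} = -2 + w$ ($b{\left(k,w \right)} = w - 2 = -2 + w$)
$T{\left(r \right)} = - 4 r^{2}$
$u{\left(y \right)} = 2 - y - 4 y^{2}$ ($u{\left(y \right)} = - 4 y^{2} - \left(-2 + y\right) = 2 - y - 4 y^{2}$)
$\frac{11706 - 9806}{u{\left(-133 \right)} \frac{1}{-29552}} - \frac{29543}{-20376 - 2236} = \frac{11706 - 9806}{\left(2 - -133 - 4 \left(-133\right)^{2}\right) \frac{1}{-29552}} - \frac{29543}{-20376 - 2236} = \frac{1900}{\left(2 + 133 - 70756\right) \left(- \frac{1}{29552}\right)} - \frac{29543}{-22612} = \frac{1900}{\left(2 + 133 - 70756\right) \left(- \frac{1}{29552}\right)} - - \frac{29543}{22612} = \frac{1900}{\left(-70621\right) \left(- \frac{1}{29552}\right)} + \frac{29543}{22612} = \frac{1900}{\frac{70621}{29552}} + \frac{29543}{22612} = 1900 \cdot \frac{29552}{70621} + \frac{29543}{22612} = \frac{56148800}{70621} + \frac{29543}{22612} = \frac{1271723021803}{1596882052}$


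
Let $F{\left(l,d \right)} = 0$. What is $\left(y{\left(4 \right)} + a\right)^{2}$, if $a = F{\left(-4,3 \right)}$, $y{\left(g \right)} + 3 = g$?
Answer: $1$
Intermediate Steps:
$y{\left(g \right)} = -3 + g$
$a = 0$
$\left(y{\left(4 \right)} + a\right)^{2} = \left(\left(-3 + 4\right) + 0\right)^{2} = \left(1 + 0\right)^{2} = 1^{2} = 1$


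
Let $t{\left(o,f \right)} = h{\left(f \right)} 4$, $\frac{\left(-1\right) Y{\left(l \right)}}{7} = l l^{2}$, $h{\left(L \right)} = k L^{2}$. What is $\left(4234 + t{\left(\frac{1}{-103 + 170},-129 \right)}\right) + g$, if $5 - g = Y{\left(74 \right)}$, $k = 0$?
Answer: $2840807$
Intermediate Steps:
$h{\left(L \right)} = 0$ ($h{\left(L \right)} = 0 L^{2} = 0$)
$Y{\left(l \right)} = - 7 l^{3}$ ($Y{\left(l \right)} = - 7 l l^{2} = - 7 l^{3}$)
$g = 2836573$ ($g = 5 - - 7 \cdot 74^{3} = 5 - \left(-7\right) 405224 = 5 - -2836568 = 5 + 2836568 = 2836573$)
$t{\left(o,f \right)} = 0$ ($t{\left(o,f \right)} = 0 \cdot 4 = 0$)
$\left(4234 + t{\left(\frac{1}{-103 + 170},-129 \right)}\right) + g = \left(4234 + 0\right) + 2836573 = 4234 + 2836573 = 2840807$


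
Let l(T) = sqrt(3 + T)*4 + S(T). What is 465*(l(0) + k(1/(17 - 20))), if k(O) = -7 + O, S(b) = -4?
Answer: -5270 + 1860*sqrt(3) ≈ -2048.4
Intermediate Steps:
l(T) = -4 + 4*sqrt(3 + T) (l(T) = sqrt(3 + T)*4 - 4 = 4*sqrt(3 + T) - 4 = -4 + 4*sqrt(3 + T))
465*(l(0) + k(1/(17 - 20))) = 465*((-4 + 4*sqrt(3 + 0)) + (-7 + 1/(17 - 20))) = 465*((-4 + 4*sqrt(3)) + (-7 + 1/(-3))) = 465*((-4 + 4*sqrt(3)) + (-7 - 1/3)) = 465*((-4 + 4*sqrt(3)) - 22/3) = 465*(-34/3 + 4*sqrt(3)) = -5270 + 1860*sqrt(3)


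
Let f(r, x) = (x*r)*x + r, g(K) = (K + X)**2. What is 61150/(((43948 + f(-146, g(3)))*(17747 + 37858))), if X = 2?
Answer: -6115/263834604 ≈ -2.3177e-5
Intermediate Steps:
g(K) = (2 + K)**2 (g(K) = (K + 2)**2 = (2 + K)**2)
f(r, x) = r + r*x**2 (f(r, x) = (r*x)*x + r = r*x**2 + r = r + r*x**2)
61150/(((43948 + f(-146, g(3)))*(17747 + 37858))) = 61150/(((43948 - 146*(1 + ((2 + 3)**2)**2))*(17747 + 37858))) = 61150/(((43948 - 146*(1 + (5**2)**2))*55605)) = 61150/(((43948 - 146*(1 + 25**2))*55605)) = 61150/(((43948 - 146*(1 + 625))*55605)) = 61150/(((43948 - 146*626)*55605)) = 61150/(((43948 - 91396)*55605)) = 61150/((-47448*55605)) = 61150/(-2638346040) = 61150*(-1/2638346040) = -6115/263834604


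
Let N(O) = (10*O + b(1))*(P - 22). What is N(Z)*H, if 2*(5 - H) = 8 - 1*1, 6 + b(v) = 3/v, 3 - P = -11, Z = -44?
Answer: 5316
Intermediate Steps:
P = 14 (P = 3 - 1*(-11) = 3 + 11 = 14)
b(v) = -6 + 3/v
H = 3/2 (H = 5 - (8 - 1*1)/2 = 5 - (8 - 1)/2 = 5 - 1/2*7 = 5 - 7/2 = 3/2 ≈ 1.5000)
N(O) = 24 - 80*O (N(O) = (10*O + (-6 + 3/1))*(14 - 22) = (10*O + (-6 + 3*1))*(-8) = (10*O + (-6 + 3))*(-8) = (10*O - 3)*(-8) = (-3 + 10*O)*(-8) = 24 - 80*O)
N(Z)*H = (24 - 80*(-44))*(3/2) = (24 + 3520)*(3/2) = 3544*(3/2) = 5316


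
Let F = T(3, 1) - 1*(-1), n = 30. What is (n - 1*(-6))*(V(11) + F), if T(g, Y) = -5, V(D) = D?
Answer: 252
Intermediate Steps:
F = -4 (F = -5 - 1*(-1) = -5 + 1 = -4)
(n - 1*(-6))*(V(11) + F) = (30 - 1*(-6))*(11 - 4) = (30 + 6)*7 = 36*7 = 252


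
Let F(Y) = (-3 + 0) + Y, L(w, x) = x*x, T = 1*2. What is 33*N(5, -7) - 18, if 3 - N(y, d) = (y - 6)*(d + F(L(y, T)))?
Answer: -117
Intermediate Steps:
T = 2
L(w, x) = x**2
F(Y) = -3 + Y
N(y, d) = 3 - (1 + d)*(-6 + y) (N(y, d) = 3 - (y - 6)*(d + (-3 + 2**2)) = 3 - (-6 + y)*(d + (-3 + 4)) = 3 - (-6 + y)*(d + 1) = 3 - (-6 + y)*(1 + d) = 3 - (1 + d)*(-6 + y))
33*N(5, -7) - 18 = 33*(9 - 1*5 + 6*(-7) - 1*(-7)*5) - 18 = 33*(9 - 5 - 42 + 35) - 18 = 33*(-3) - 18 = -99 - 18 = -117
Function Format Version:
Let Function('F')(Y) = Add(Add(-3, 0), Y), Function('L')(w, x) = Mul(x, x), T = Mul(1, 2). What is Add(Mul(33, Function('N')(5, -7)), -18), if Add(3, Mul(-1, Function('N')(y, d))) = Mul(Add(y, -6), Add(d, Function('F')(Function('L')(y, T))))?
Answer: -117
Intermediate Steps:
T = 2
Function('L')(w, x) = Pow(x, 2)
Function('F')(Y) = Add(-3, Y)
Function('N')(y, d) = Add(3, Mul(-1, Add(1, d), Add(-6, y))) (Function('N')(y, d) = Add(3, Mul(-1, Mul(Add(y, -6), Add(d, Add(-3, Pow(2, 2)))))) = Add(3, Mul(-1, Mul(Add(-6, y), Add(d, Add(-3, 4))))) = Add(3, Mul(-1, Mul(Add(-6, y), Add(d, 1)))) = Add(3, Mul(-1, Mul(Add(-6, y), Add(1, d)))) = Add(3, Mul(-1, Mul(Add(1, d), Add(-6, y)))) = Add(3, Mul(-1, Add(1, d), Add(-6, y))))
Add(Mul(33, Function('N')(5, -7)), -18) = Add(Mul(33, Add(9, Mul(-1, 5), Mul(6, -7), Mul(-1, -7, 5))), -18) = Add(Mul(33, Add(9, -5, -42, 35)), -18) = Add(Mul(33, -3), -18) = Add(-99, -18) = -117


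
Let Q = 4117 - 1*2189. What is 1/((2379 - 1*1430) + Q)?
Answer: 1/2877 ≈ 0.00034758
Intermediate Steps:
Q = 1928 (Q = 4117 - 2189 = 1928)
1/((2379 - 1*1430) + Q) = 1/((2379 - 1*1430) + 1928) = 1/((2379 - 1430) + 1928) = 1/(949 + 1928) = 1/2877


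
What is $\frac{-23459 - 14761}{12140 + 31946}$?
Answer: $- \frac{2730}{3149} \approx -0.86694$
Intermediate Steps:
$\frac{-23459 - 14761}{12140 + 31946} = - \frac{38220}{44086} = \left(-38220\right) \frac{1}{44086} = - \frac{2730}{3149}$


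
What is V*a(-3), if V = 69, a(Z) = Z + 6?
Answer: 207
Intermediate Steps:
a(Z) = 6 + Z
V*a(-3) = 69*(6 - 3) = 69*3 = 207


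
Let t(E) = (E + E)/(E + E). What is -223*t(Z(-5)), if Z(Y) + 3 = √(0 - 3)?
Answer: -223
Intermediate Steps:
Z(Y) = -3 + I*√3 (Z(Y) = -3 + √(0 - 3) = -3 + √(-3) = -3 + I*√3)
t(E) = 1 (t(E) = (2*E)/((2*E)) = (2*E)*(1/(2*E)) = 1)
-223*t(Z(-5)) = -223*1 = -223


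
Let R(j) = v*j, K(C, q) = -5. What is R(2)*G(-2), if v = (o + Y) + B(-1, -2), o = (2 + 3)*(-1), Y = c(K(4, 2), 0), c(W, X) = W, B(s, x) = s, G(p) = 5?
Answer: -110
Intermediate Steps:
Y = -5
o = -5 (o = 5*(-1) = -5)
v = -11 (v = (-5 - 5) - 1 = -10 - 1 = -11)
R(j) = -11*j
R(2)*G(-2) = -11*2*5 = -22*5 = -110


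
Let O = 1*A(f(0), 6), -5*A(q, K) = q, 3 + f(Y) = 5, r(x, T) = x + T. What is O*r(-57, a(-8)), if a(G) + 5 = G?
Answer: 28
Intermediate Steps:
a(G) = -5 + G
r(x, T) = T + x
f(Y) = 2 (f(Y) = -3 + 5 = 2)
A(q, K) = -q/5
O = -⅖ (O = 1*(-⅕*2) = 1*(-⅖) = -⅖ ≈ -0.40000)
O*r(-57, a(-8)) = -2*((-5 - 8) - 57)/5 = -2*(-13 - 57)/5 = -⅖*(-70) = 28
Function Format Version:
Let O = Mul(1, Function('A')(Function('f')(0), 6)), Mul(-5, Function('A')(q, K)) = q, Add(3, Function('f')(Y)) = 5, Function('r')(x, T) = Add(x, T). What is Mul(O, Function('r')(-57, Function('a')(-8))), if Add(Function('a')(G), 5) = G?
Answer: 28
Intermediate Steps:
Function('a')(G) = Add(-5, G)
Function('r')(x, T) = Add(T, x)
Function('f')(Y) = 2 (Function('f')(Y) = Add(-3, 5) = 2)
Function('A')(q, K) = Mul(Rational(-1, 5), q)
O = Rational(-2, 5) (O = Mul(1, Mul(Rational(-1, 5), 2)) = Mul(1, Rational(-2, 5)) = Rational(-2, 5) ≈ -0.40000)
Mul(O, Function('r')(-57, Function('a')(-8))) = Mul(Rational(-2, 5), Add(Add(-5, -8), -57)) = Mul(Rational(-2, 5), Add(-13, -57)) = Mul(Rational(-2, 5), -70) = 28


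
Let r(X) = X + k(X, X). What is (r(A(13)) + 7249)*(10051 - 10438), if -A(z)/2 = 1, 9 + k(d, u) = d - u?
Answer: -2801106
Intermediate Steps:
k(d, u) = -9 + d - u (k(d, u) = -9 + (d - u) = -9 + d - u)
A(z) = -2 (A(z) = -2*1 = -2)
r(X) = -9 + X (r(X) = X + (-9 + X - X) = X - 9 = -9 + X)
(r(A(13)) + 7249)*(10051 - 10438) = ((-9 - 2) + 7249)*(10051 - 10438) = (-11 + 7249)*(-387) = 7238*(-387) = -2801106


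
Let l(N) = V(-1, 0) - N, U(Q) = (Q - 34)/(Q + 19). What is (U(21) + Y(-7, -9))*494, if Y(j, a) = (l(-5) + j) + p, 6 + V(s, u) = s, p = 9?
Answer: -3211/20 ≈ -160.55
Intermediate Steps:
V(s, u) = -6 + s
U(Q) = (-34 + Q)/(19 + Q)
l(N) = -7 - N (l(N) = (-6 - 1) - N = -7 - N)
Y(j, a) = 7 + j (Y(j, a) = ((-7 - 1*(-5)) + j) + 9 = ((-7 + 5) + j) + 9 = (-2 + j) + 9 = 7 + j)
(U(21) + Y(-7, -9))*494 = ((-34 + 21)/(19 + 21) + (7 - 7))*494 = (-13/40 + 0)*494 = -13/40*494 = -3211/20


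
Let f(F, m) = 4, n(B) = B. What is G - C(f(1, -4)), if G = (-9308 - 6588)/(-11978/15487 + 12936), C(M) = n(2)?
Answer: -323418530/100163927 ≈ -3.2289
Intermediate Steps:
C(M) = 2
G = -123090676/100163927 (G = -15896/(-11978*1/15487 + 12936) = -15896/(-11978/15487 + 12936) = -15896/200327854/15487 = -15896*15487/200327854 = -123090676/100163927 ≈ -1.2289)
G - C(f(1, -4)) = -123090676/100163927 - 1*2 = -123090676/100163927 - 2 = -323418530/100163927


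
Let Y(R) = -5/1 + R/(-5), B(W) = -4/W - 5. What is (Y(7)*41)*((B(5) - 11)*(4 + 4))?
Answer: 881664/25 ≈ 35267.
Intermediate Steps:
B(W) = -5 - 4/W
Y(R) = -5 - R/5 (Y(R) = -5*1 + R*(-1/5) = -5 - R/5)
(Y(7)*41)*((B(5) - 11)*(4 + 4)) = ((-5 - 1/5*7)*41)*(((-5 - 4/5) - 11)*(4 + 4)) = ((-5 - 7/5)*41)*(((-5 - 4*1/5) - 11)*8) = (-32/5*41)*(((-5 - 4/5) - 11)*8) = -1312*(-29/5 - 11)*8/5 = -(-110208)*8/25 = -1312/5*(-672/5) = 881664/25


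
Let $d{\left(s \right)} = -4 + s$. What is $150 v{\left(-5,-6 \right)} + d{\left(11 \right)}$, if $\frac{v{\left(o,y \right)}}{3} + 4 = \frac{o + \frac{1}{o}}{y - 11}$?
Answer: $- \frac{28141}{17} \approx -1655.4$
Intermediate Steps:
$v{\left(o,y \right)} = -12 + \frac{3 \left(o + \frac{1}{o}\right)}{-11 + y}$ ($v{\left(o,y \right)} = -12 + 3 \frac{o + \frac{1}{o}}{y - 11} = -12 + 3 \frac{o + \frac{1}{o}}{-11 + y} = -12 + \frac{3 \left(o + \frac{1}{o}\right)}{-11 + y}$)
$150 v{\left(-5,-6 \right)} + d{\left(11 \right)} = 150 \frac{3 \left(1 + \left(-5\right)^{2} + 44 \left(-5\right) - \left(-20\right) \left(-6\right)\right)}{\left(-5\right) \left(-11 - 6\right)} + \left(-4 + 11\right) = 150 \cdot 3 \left(- \frac{1}{5}\right) \frac{1}{-17} \left(1 + 25 - 220 - 120\right) + 7 = 150 \cdot 3 \left(- \frac{1}{5}\right) \left(- \frac{1}{17}\right) \left(-314\right) + 7 = 150 \left(- \frac{942}{85}\right) + 7 = - \frac{28260}{17} + 7 = - \frac{28141}{17}$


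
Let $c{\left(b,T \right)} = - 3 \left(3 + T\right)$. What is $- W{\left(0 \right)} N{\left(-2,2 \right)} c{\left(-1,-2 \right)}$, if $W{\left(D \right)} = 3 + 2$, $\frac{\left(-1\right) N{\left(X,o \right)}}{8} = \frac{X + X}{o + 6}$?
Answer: $60$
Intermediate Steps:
$N{\left(X,o \right)} = - \frac{16 X}{6 + o}$ ($N{\left(X,o \right)} = - 8 \frac{X + X}{o + 6} = - 8 \frac{2 X}{6 + o} = - \frac{16 X}{6 + o}$)
$W{\left(D \right)} = 5$
$c{\left(b,T \right)} = -9 - 3 T$
$- W{\left(0 \right)} N{\left(-2,2 \right)} c{\left(-1,-2 \right)} = - 5 \left(\left(-16\right) \left(-2\right) \frac{1}{6 + 2}\right) \left(-9 - -6\right) = - 5 \left(\left(-16\right) \left(-2\right) \frac{1}{8}\right) \left(-9 + 6\right) = - 5 \left(\left(-16\right) \left(-2\right) \frac{1}{8}\right) \left(-3\right) = - 5 \cdot 4 \left(-3\right) = - 20 \left(-3\right) = \left(-1\right) \left(-60\right) = 60$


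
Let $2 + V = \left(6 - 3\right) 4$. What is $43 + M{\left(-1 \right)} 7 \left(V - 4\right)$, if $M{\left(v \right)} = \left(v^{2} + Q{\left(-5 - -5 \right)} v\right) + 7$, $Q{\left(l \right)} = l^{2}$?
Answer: $379$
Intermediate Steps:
$V = 10$ ($V = -2 + \left(6 - 3\right) 4 = -2 + 3 \cdot 4 = -2 + 12 = 10$)
$M{\left(v \right)} = 7 + v^{2}$ ($M{\left(v \right)} = \left(v^{2} + \left(-5 - -5\right)^{2} v\right) + 7 = \left(v^{2} + \left(-5 + 5\right)^{2} v\right) + 7 = \left(v^{2} + 0^{2} v\right) + 7 = \left(v^{2} + 0 v\right) + 7 = \left(v^{2} + 0\right) + 7 = v^{2} + 7 = 7 + v^{2}$)
$43 + M{\left(-1 \right)} 7 \left(V - 4\right) = 43 + \left(7 + \left(-1\right)^{2}\right) 7 \left(10 - 4\right) = 43 + \left(7 + 1\right) 7 \cdot 6 = 43 + 8 \cdot 42 = 43 + 336 = 379$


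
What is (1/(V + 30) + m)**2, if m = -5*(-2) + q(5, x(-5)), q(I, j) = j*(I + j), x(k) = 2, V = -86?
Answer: 1803649/3136 ≈ 575.14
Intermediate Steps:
m = 24 (m = -5*(-2) + 2*(5 + 2) = 10 + 2*7 = 10 + 14 = 24)
(1/(V + 30) + m)**2 = (1/(-86 + 30) + 24)**2 = (1/(-56) + 24)**2 = (-1/56 + 24)**2 = (1343/56)**2 = 1803649/3136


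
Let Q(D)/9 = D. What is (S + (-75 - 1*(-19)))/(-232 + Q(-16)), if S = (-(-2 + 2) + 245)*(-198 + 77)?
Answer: 29701/376 ≈ 78.992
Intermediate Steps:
Q(D) = 9*D
S = -29645 (S = (-1*0 + 245)*(-121) = (0 + 245)*(-121) = 245*(-121) = -29645)
(S + (-75 - 1*(-19)))/(-232 + Q(-16)) = (-29645 + (-75 - 1*(-19)))/(-232 + 9*(-16)) = (-29645 + (-75 + 19))/(-232 - 144) = (-29645 - 56)/(-376) = -29701*(-1/376) = 29701/376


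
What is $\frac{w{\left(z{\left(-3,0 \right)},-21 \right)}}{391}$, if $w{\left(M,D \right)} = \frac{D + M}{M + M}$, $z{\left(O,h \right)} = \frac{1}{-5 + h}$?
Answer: $\frac{53}{391} \approx 0.13555$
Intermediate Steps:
$w{\left(M,D \right)} = \frac{D + M}{2 M}$
$\frac{w{\left(z{\left(-3,0 \right)},-21 \right)}}{391} = \frac{\frac{1}{2} \frac{1}{\frac{1}{-5 + 0}} \left(-21 + \frac{1}{-5 + 0}\right)}{391} = \frac{-21 + \frac{1}{-5}}{2 \frac{1}{-5}} \cdot \frac{1}{391} = \frac{-21 - \frac{1}{5}}{2 \left(- \frac{1}{5}\right)} \frac{1}{391} = \frac{1}{2} \left(-5\right) \left(- \frac{106}{5}\right) \frac{1}{391} = 53 \cdot \frac{1}{391} = \frac{53}{391}$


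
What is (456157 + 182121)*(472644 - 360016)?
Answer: 71887974584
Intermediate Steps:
(456157 + 182121)*(472644 - 360016) = 638278*112628 = 71887974584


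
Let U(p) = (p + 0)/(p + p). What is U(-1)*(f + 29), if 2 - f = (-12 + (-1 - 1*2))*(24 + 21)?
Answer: 353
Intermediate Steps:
U(p) = ½ (U(p) = p/((2*p)) = p*(1/(2*p)) = ½)
f = 677 (f = 2 - (-12 + (-1 - 1*2))*(24 + 21) = 2 - (-12 + (-1 - 2))*45 = 2 - (-12 - 3)*45 = 2 - (-15)*45 = 2 - 1*(-675) = 2 + 675 = 677)
U(-1)*(f + 29) = (677 + 29)/2 = (½)*706 = 353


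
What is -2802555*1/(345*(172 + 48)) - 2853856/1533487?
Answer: -300952621979/7759444220 ≈ -38.785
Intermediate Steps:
-2802555*1/(345*(172 + 48)) - 2853856/1533487 = -2802555/(220*345) - 2853856*1/1533487 = -2802555/75900 - 2853856/1533487 = -2802555*1/75900 - 2853856/1533487 = -186837/5060 - 2853856/1533487 = -300952621979/7759444220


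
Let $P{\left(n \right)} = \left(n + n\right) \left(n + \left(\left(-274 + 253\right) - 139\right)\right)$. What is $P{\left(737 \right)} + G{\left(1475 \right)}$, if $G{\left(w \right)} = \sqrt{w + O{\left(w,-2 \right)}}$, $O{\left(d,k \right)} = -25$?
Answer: $850498 + 5 \sqrt{58} \approx 8.5054 \cdot 10^{5}$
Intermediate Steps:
$P{\left(n \right)} = 2 n \left(-160 + n\right)$ ($P{\left(n \right)} = 2 n \left(n - 160\right) = 2 n \left(-160 + n\right)$)
$G{\left(w \right)} = \sqrt{-25 + w}$ ($G{\left(w \right)} = \sqrt{w - 25} = \sqrt{-25 + w}$)
$P{\left(737 \right)} + G{\left(1475 \right)} = 2 \cdot 737 \left(-160 + 737\right) + \sqrt{-25 + 1475} = 2 \cdot 737 \cdot 577 + \sqrt{1450} = 850498 + 5 \sqrt{58}$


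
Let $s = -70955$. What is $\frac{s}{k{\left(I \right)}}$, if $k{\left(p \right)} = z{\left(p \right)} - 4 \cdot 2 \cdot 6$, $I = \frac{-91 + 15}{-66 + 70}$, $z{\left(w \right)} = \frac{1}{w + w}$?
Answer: $\frac{539258}{365} \approx 1477.4$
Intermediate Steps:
$z{\left(w \right)} = \frac{1}{2 w}$
$I = -19$ ($I = - \frac{76}{4} = \left(-76\right) \frac{1}{4} = -19$)
$k{\left(p \right)} = -48 + \frac{1}{2 p}$ ($k{\left(p \right)} = \frac{1}{2 p} - 4 \cdot 2 \cdot 6 = \frac{1}{2 p} - 48 = -48 + \frac{1}{2 p}$)
$\frac{s}{k{\left(I \right)}} = - \frac{70955}{-48 + \frac{1}{2 \left(-19\right)}} = - \frac{70955}{-48 + \frac{1}{2} \left(- \frac{1}{19}\right)} = - \frac{70955}{-48 - \frac{1}{38}} = - \frac{70955}{- \frac{1825}{38}} = \left(-70955\right) \left(- \frac{38}{1825}\right) = \frac{539258}{365}$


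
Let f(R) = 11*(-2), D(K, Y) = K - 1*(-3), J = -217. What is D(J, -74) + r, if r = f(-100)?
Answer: -236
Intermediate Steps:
D(K, Y) = 3 + K (D(K, Y) = K + 3 = 3 + K)
f(R) = -22
r = -22
D(J, -74) + r = (3 - 217) - 22 = -214 - 22 = -236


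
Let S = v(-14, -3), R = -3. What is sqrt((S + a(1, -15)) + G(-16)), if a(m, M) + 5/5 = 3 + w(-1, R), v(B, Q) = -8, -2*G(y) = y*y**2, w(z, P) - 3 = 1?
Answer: sqrt(2046) ≈ 45.233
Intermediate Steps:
w(z, P) = 4 (w(z, P) = 3 + 1 = 4)
G(y) = -y**3/2 (G(y) = -y*y**2/2 = -y**3/2)
a(m, M) = 6 (a(m, M) = -1 + (3 + 4) = -1 + 7 = 6)
S = -8
sqrt((S + a(1, -15)) + G(-16)) = sqrt((-8 + 6) - 1/2*(-16)**3) = sqrt(-2 - 1/2*(-4096)) = sqrt(-2 + 2048) = sqrt(2046)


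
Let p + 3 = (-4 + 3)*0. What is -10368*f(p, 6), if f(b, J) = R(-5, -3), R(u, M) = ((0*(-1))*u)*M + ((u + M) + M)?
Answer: 114048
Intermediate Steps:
p = -3 (p = -3 + (-4 + 3)*0 = -3 - 1*0 = -3 + 0 = -3)
R(u, M) = u + 2*M (R(u, M) = (0*u)*M + ((M + u) + M) = 0*M + (u + 2*M) = 0 + (u + 2*M) = u + 2*M)
f(b, J) = -11 (f(b, J) = -5 + 2*(-3) = -5 - 6 = -11)
-10368*f(p, 6) = -10368*(-11) = 114048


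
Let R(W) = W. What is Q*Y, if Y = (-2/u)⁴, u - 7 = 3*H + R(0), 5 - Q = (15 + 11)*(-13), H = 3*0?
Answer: 16/7 ≈ 2.2857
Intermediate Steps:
H = 0
Q = 343 (Q = 5 - (15 + 11)*(-13) = 5 - 26*(-13) = 5 - 1*(-338) = 5 + 338 = 343)
u = 7 (u = 7 + (3*0 + 0) = 7 + (0 + 0) = 7 + 0 = 7)
Y = 16/2401 (Y = (-2/7)⁴ = 16/2401 ≈ 0.0066639)
Q*Y = 343*(16/2401) = 16/7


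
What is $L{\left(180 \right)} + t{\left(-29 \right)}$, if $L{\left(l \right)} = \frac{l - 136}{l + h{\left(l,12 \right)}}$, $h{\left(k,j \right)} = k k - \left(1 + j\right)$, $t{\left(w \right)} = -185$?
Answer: $- \frac{6024851}{32567} \approx -185.0$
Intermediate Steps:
$h{\left(k,j \right)} = -1 + k^{2} - j$ ($h{\left(k,j \right)} = k^{2} - \left(1 + j\right) = -1 + k^{2} - j$)
$L{\left(l \right)} = \frac{-136 + l}{-13 + l + l^{2}}$ ($L{\left(l \right)} = \frac{l - 136}{l - \left(13 - l^{2}\right)} = \frac{-136 + l}{l - \left(13 - l^{2}\right)} = \frac{-136 + l}{l + \left(-13 + l^{2}\right)} = \frac{-136 + l}{-13 + l + l^{2}}$)
$L{\left(180 \right)} + t{\left(-29 \right)} = \frac{-136 + 180}{-13 + 180 + 180^{2}} - 185 = \frac{1}{-13 + 180 + 32400} \cdot 44 - 185 = \frac{1}{32567} \cdot 44 - 185 = \frac{44}{32567} - 185 = - \frac{6024851}{32567}$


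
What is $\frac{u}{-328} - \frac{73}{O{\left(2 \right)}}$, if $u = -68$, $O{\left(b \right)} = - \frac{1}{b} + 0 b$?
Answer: $\frac{11989}{82} \approx 146.21$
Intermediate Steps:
$O{\left(b \right)} = - \frac{1}{b}$ ($O{\left(b \right)} = - \frac{1}{b} + 0 = - \frac{1}{b}$)
$\frac{u}{-328} - \frac{73}{O{\left(2 \right)}} = - \frac{68}{-328} - \frac{73}{\left(-1\right) \frac{1}{2}} = \left(-68\right) \left(- \frac{1}{328}\right) - \frac{73}{\left(-1\right) \frac{1}{2}} = \frac{17}{82} - \frac{73}{- \frac{1}{2}} = \frac{17}{82} - -146 = \frac{17}{82} + 146 = \frac{11989}{82}$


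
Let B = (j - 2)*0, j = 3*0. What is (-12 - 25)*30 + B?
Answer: -1110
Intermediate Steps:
j = 0
B = 0 (B = (0 - 2)*0 = -2*0 = 0)
(-12 - 25)*30 + B = (-12 - 25)*30 + 0 = -37*30 + 0 = -1110 + 0 = -1110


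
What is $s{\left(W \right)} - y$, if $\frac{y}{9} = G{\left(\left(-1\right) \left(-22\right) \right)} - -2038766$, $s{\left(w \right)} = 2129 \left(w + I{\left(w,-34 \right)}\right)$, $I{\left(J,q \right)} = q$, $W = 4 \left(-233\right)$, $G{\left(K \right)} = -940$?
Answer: $-20397048$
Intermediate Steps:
$W = -932$
$s{\left(w \right)} = -72386 + 2129 w$ ($s{\left(w \right)} = 2129 \left(w - 34\right) = 2129 \left(-34 + w\right) = -72386 + 2129 w$)
$y = 18340434$ ($y = 9 \left(-940 - -2038766\right) = 9 \left(-940 + 2038766\right) = 9 \cdot 2037826 = 18340434$)
$s{\left(W \right)} - y = \left(-72386 + 2129 \left(-932\right)\right) - 18340434 = \left(-72386 - 1984228\right) - 18340434 = -2056614 - 18340434 = -20397048$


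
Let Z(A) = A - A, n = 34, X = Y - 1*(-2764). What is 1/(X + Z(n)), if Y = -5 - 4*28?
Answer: 1/2647 ≈ 0.00037779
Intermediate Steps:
Y = -117 (Y = -5 - 112 = -117)
X = 2647 (X = -117 - 1*(-2764) = -117 + 2764 = 2647)
Z(A) = 0
1/(X + Z(n)) = 1/(2647 + 0) = 1/2647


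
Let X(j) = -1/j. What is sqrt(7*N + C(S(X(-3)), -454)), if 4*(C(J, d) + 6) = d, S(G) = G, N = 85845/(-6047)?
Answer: I*sqrt(32013579922)/12094 ≈ 14.794*I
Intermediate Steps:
N = -85845/6047 (N = 85845*(-1/6047) = -85845/6047 ≈ -14.196)
C(J, d) = -6 + d/4
sqrt(7*N + C(S(X(-3)), -454)) = sqrt(7*(-85845/6047) + (-6 + (1/4)*(-454))) = sqrt(-600915/6047 + (-6 - 227/2)) = sqrt(-600915/6047 - 239/2) = sqrt(-2647063/12094) = I*sqrt(32013579922)/12094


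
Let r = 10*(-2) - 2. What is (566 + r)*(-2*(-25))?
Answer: 27200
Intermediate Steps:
r = -22 (r = -20 - 2 = -22)
(566 + r)*(-2*(-25)) = (566 - 22)*(-2*(-25)) = 544*50 = 27200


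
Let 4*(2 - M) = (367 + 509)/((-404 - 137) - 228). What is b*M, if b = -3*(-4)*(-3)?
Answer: -63252/769 ≈ -82.252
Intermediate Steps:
b = -36 (b = 12*(-3) = -36)
M = 1757/769 (M = 2 - (367 + 509)/(4*((-404 - 137) - 228)) = 2 - 219/(-541 - 228) = 2 - 219/(-769) = 2 - 219*(-1)/769 = 2 - ¼*(-876/769) = 2 + 219/769 = 1757/769 ≈ 2.2848)
b*M = -36*1757/769 = -63252/769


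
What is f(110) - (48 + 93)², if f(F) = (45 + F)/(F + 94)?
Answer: -4055569/204 ≈ -19880.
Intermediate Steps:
f(F) = (45 + F)/(94 + F)
f(110) - (48 + 93)² = (45 + 110)/(94 + 110) - (48 + 93)² = 155/204 - 1*141² = (1/204)*155 - 1*19881 = 155/204 - 19881 = -4055569/204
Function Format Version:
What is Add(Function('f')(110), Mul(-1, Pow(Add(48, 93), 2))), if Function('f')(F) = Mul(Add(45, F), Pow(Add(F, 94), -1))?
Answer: Rational(-4055569, 204) ≈ -19880.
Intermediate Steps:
Function('f')(F) = Mul(Pow(Add(94, F), -1), Add(45, F)) (Function('f')(F) = Mul(Add(45, F), Pow(Add(94, F), -1)) = Mul(Pow(Add(94, F), -1), Add(45, F)))
Add(Function('f')(110), Mul(-1, Pow(Add(48, 93), 2))) = Add(Mul(Pow(Add(94, 110), -1), Add(45, 110)), Mul(-1, Pow(Add(48, 93), 2))) = Add(Mul(Pow(204, -1), 155), Mul(-1, Pow(141, 2))) = Add(Mul(Rational(1, 204), 155), Mul(-1, 19881)) = Add(Rational(155, 204), -19881) = Rational(-4055569, 204)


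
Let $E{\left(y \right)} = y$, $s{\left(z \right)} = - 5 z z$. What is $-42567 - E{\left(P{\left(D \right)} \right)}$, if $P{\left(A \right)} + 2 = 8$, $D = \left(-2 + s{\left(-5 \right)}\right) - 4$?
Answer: $-42573$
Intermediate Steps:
$s{\left(z \right)} = - 5 z^{2}$
$D = -131$ ($D = \left(-2 - 5 \left(-5\right)^{2}\right) - 4 = \left(-2 - 125\right) - 4 = -127 - 4 = -131$)
$P{\left(A \right)} = 6$ ($P{\left(A \right)} = -2 + 8 = 6$)
$-42567 - E{\left(P{\left(D \right)} \right)} = -42567 - 6 = -42573$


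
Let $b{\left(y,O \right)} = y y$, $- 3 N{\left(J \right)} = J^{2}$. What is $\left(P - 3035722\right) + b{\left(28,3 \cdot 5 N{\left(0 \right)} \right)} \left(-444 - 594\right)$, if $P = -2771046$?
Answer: $-6620560$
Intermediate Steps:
$N{\left(J \right)} = - \frac{J^{2}}{3}$
$b{\left(y,O \right)} = y^{2}$
$\left(P - 3035722\right) + b{\left(28,3 \cdot 5 N{\left(0 \right)} \right)} \left(-444 - 594\right) = \left(-2771046 - 3035722\right) + 28^{2} \left(-444 - 594\right) = -5806768 + 784 \left(-1038\right) = -5806768 - 813792 = -6620560$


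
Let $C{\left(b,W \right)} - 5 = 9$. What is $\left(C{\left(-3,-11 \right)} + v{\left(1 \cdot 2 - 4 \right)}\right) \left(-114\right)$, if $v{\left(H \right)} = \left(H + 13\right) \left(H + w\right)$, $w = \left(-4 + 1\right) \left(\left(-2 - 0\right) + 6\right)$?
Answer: $15960$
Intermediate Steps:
$w = -12$ ($w = - 3 \left(\left(-2 + 0\right) + 6\right) = - 3 \left(-2 + 6\right) = \left(-3\right) 4 = -12$)
$C{\left(b,W \right)} = 14$ ($C{\left(b,W \right)} = 5 + 9 = 14$)
$v{\left(H \right)} = \left(-12 + H\right) \left(13 + H\right)$ ($v{\left(H \right)} = \left(H + 13\right) \left(H - 12\right) = \left(13 + H\right) \left(-12 + H\right) = \left(-12 + H\right) \left(13 + H\right)$)
$\left(C{\left(-3,-11 \right)} + v{\left(1 \cdot 2 - 4 \right)}\right) \left(-114\right) = \left(14 + \left(-156 + \left(1 \cdot 2 - 4\right) + \left(1 \cdot 2 - 4\right)^{2}\right)\right) \left(-114\right) = \left(14 + \left(-156 + \left(2 - 4\right) + \left(2 - 4\right)^{2}\right)\right) \left(-114\right) = \left(14 - \left(158 - 4\right)\right) \left(-114\right) = \left(14 - 154\right) \left(-114\right) = \left(-140\right) \left(-114\right) = 15960$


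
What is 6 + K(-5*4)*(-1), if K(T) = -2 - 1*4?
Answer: 12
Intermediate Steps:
K(T) = -6 (K(T) = -2 - 4 = -6)
6 + K(-5*4)*(-1) = 6 - 6*(-1) = 6 + 6 = 12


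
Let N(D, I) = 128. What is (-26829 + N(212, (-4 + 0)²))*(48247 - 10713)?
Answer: -1002195334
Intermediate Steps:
(-26829 + N(212, (-4 + 0)²))*(48247 - 10713) = (-26829 + 128)*(48247 - 10713) = -26701*37534 = -1002195334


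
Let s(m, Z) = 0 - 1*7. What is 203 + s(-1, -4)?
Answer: 196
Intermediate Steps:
s(m, Z) = -7 (s(m, Z) = 0 - 7 = -7)
203 + s(-1, -4) = 203 - 7 = 196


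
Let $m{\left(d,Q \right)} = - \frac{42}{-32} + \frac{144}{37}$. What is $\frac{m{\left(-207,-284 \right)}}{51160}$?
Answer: $\frac{3081}{30286720} \approx 0.00010173$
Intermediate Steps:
$m{\left(d,Q \right)} = \frac{3081}{592}$ ($m{\left(d,Q \right)} = \left(-42\right) \left(- \frac{1}{32}\right) + 144 \cdot \frac{1}{37} = \frac{21}{16} + \frac{144}{37} = \frac{3081}{592}$)
$\frac{m{\left(-207,-284 \right)}}{51160} = \frac{3081}{592 \cdot 51160} = \frac{3081}{592} \cdot \frac{1}{51160} = \frac{3081}{30286720}$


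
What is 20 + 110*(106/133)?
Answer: 14320/133 ≈ 107.67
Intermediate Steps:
20 + 110*(106/133) = 20 + 11660/133 = 14320/133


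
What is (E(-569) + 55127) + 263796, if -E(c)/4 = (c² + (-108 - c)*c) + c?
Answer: 75391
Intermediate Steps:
E(c) = -4*c - 4*c² - 4*c*(-108 - c) (E(c) = -4*((c² + (-108 - c)*c) + c) = -4*((c² + c*(-108 - c)) + c) = -4*(c + c² + c*(-108 - c)) = -4*c - 4*c² - 4*c*(-108 - c))
(E(-569) + 55127) + 263796 = (428*(-569) + 55127) + 263796 = (-243532 + 55127) + 263796 = -188405 + 263796 = 75391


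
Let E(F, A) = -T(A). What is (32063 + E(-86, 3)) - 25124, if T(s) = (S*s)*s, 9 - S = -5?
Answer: 6813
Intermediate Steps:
S = 14 (S = 9 - 1*(-5) = 9 + 5 = 14)
T(s) = 14*s² (T(s) = (14*s)*s = 14*s²)
E(F, A) = -14*A²
(32063 + E(-86, 3)) - 25124 = (32063 - 14*3²) - 25124 = (32063 - 14*9) - 25124 = (32063 - 126) - 25124 = 31937 - 25124 = 6813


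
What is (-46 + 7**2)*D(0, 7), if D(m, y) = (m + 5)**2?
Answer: 75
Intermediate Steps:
D(m, y) = (5 + m)**2
(-46 + 7**2)*D(0, 7) = (-46 + 7**2)*(5 + 0)**2 = (-46 + 49)*5**2 = 3*25 = 75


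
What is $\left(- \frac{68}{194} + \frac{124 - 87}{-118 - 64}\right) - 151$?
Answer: $- \frac{2675531}{17654} \approx -151.55$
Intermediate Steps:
$\left(- \frac{68}{194} + \frac{124 - 87}{-118 - 64}\right) - 151 = \left(\left(-68\right) \frac{1}{194} + \frac{37}{-118 - 64}\right) - 151 = \left(- \frac{34}{97} + \frac{37}{-182}\right) - 151 = \left(- \frac{34}{97} + 37 \left(- \frac{1}{182}\right)\right) - 151 = \left(- \frac{34}{97} - \frac{37}{182}\right) - 151 = - \frac{9777}{17654} - 151 = - \frac{2675531}{17654}$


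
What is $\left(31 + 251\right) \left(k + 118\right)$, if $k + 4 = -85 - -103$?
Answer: $37224$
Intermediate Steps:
$k = 14$ ($k = -4 - -18 = -4 + \left(-85 + 103\right) = -4 + 18 = 14$)
$\left(31 + 251\right) \left(k + 118\right) = \left(31 + 251\right) \left(14 + 118\right) = 282 \cdot 132 = 37224$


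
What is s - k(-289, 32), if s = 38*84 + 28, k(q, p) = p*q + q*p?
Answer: 21716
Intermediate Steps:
k(q, p) = 2*p*q (k(q, p) = p*q + p*q = 2*p*q)
s = 3220 (s = 3192 + 28 = 3220)
s - k(-289, 32) = 3220 - 2*32*(-289) = 3220 - 1*(-18496) = 3220 + 18496 = 21716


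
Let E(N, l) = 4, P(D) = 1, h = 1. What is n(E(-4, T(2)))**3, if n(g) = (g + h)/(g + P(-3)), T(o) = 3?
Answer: 1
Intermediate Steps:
n(g) = 1 (n(g) = (g + 1)/(g + 1) = (1 + g)/(1 + g) = 1)
n(E(-4, T(2)))**3 = 1**3 = 1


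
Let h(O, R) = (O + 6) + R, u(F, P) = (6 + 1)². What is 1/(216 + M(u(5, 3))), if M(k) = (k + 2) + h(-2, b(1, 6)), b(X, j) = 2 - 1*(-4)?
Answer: 1/277 ≈ 0.0036101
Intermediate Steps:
b(X, j) = 6 (b(X, j) = 2 + 4 = 6)
u(F, P) = 49 (u(F, P) = 7² = 49)
h(O, R) = 6 + O + R (h(O, R) = (6 + O) + R = 6 + O + R)
M(k) = 12 + k (M(k) = (k + 2) + (6 - 2 + 6) = (2 + k) + 10 = 12 + k)
1/(216 + M(u(5, 3))) = 1/(216 + (12 + 49)) = 1/(216 + 61) = 1/277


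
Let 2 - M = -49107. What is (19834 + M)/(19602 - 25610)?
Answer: -68943/6008 ≈ -11.475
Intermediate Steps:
M = 49109 (M = 2 - 1*(-49107) = 2 + 49107 = 49109)
(19834 + M)/(19602 - 25610) = (19834 + 49109)/(19602 - 25610) = 68943/(-6008) = 68943*(-1/6008) = -68943/6008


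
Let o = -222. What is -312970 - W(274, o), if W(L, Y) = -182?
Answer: -312788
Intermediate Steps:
-312970 - W(274, o) = -312970 - 1*(-182) = -312970 + 182 = -312788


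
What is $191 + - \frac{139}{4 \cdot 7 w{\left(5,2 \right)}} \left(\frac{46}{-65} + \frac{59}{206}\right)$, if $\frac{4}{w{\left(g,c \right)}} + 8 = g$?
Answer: $\frac{284086583}{1499680} \approx 189.43$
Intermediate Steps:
$w{\left(g,c \right)} = \frac{4}{-8 + g}$
$191 + - \frac{139}{4 \cdot 7 w{\left(5,2 \right)}} \left(\frac{46}{-65} + \frac{59}{206}\right) = 191 + - \frac{139}{4 \cdot 7 \frac{4}{-8 + 5}} \left(\frac{46}{-65} + \frac{59}{206}\right) = 191 + - \frac{139}{28 \frac{4}{-3}} \left(46 \left(- \frac{1}{65}\right) + 59 \cdot \frac{1}{206}\right) = 191 + - \frac{139}{28 \cdot 4 \left(- \frac{1}{3}\right)} \left(- \frac{46}{65} + \frac{59}{206}\right) = 191 + - \frac{139}{28 \left(- \frac{4}{3}\right)} \left(- \frac{5641}{13390}\right) = 191 + - \frac{139}{- \frac{112}{3}} \left(- \frac{5641}{13390}\right) = 191 + \left(-139\right) \left(- \frac{3}{112}\right) \left(- \frac{5641}{13390}\right) = 191 + \frac{417}{112} \left(- \frac{5641}{13390}\right) = 191 - \frac{2352297}{1499680} = \frac{284086583}{1499680}$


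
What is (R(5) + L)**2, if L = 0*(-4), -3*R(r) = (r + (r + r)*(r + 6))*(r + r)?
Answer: 1322500/9 ≈ 1.4694e+5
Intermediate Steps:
R(r) = -2*r*(r + 2*r*(6 + r))/3 (R(r) = -(r + (r + r)*(r + 6))*(r + r)/3 = -(r + (2*r)*(6 + r))*2*r/3 = -(r + 2*r*(6 + r))*2*r/3 = -2*r*(r + 2*r*(6 + r))/3)
L = 0
(R(5) + L)**2 = ((2/3)*5**2*(-13 - 2*5) + 0)**2 = ((2/3)*25*(-13 - 10) + 0)**2 = ((2/3)*25*(-23) + 0)**2 = (-1150/3 + 0)**2 = (-1150/3)**2 = 1322500/9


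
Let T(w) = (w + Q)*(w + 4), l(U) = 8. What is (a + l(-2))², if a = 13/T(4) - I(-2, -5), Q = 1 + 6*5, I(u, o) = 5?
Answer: 727609/78400 ≈ 9.2807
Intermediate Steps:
Q = 31 (Q = 1 + 30 = 31)
T(w) = (4 + w)*(31 + w) (T(w) = (w + 31)*(w + 4) = (31 + w)*(4 + w) = (4 + w)*(31 + w))
a = -1387/280 (a = 13/(124 + 4² + 35*4) - 1*5 = 13/(124 + 16 + 140) - 5 = 13/280 - 5 = -1387/280 ≈ -4.9536)
(a + l(-2))² = (-1387/280 + 8)² = (853/280)² = 727609/78400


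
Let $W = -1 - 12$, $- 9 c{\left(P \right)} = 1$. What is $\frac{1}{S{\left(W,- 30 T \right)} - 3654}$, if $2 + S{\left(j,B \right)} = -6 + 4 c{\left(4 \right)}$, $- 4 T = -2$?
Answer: $- \frac{9}{32962} \approx -0.00027304$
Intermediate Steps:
$T = \frac{1}{2}$ ($T = \left(- \frac{1}{4}\right) \left(-2\right) = \frac{1}{2} \approx 0.5$)
$c{\left(P \right)} = - \frac{1}{9}$ ($c{\left(P \right)} = \left(- \frac{1}{9}\right) 1 = - \frac{1}{9}$)
$W = -13$ ($W = -1 - 12 = -13$)
$S{\left(j,B \right)} = - \frac{76}{9}$ ($S{\left(j,B \right)} = -2 + \left(-6 + 4 \left(- \frac{1}{9}\right)\right) = -2 - \frac{58}{9} = - \frac{76}{9}$)
$\frac{1}{S{\left(W,- 30 T \right)} - 3654} = \frac{1}{- \frac{76}{9} - 3654} = \frac{1}{- \frac{32962}{9}} = - \frac{9}{32962}$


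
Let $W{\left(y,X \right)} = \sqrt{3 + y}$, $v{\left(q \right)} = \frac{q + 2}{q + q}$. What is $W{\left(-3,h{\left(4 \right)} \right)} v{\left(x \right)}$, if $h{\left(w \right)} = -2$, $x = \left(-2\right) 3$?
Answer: $0$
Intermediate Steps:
$x = -6$
$v{\left(q \right)} = \frac{2 + q}{2 q}$
$W{\left(-3,h{\left(4 \right)} \right)} v{\left(x \right)} = \sqrt{3 - 3} \frac{2 - 6}{2 \left(-6\right)} = \sqrt{0} \cdot \frac{1}{2} \left(- \frac{1}{6}\right) \left(-4\right) = 0 \cdot \frac{1}{3} = 0$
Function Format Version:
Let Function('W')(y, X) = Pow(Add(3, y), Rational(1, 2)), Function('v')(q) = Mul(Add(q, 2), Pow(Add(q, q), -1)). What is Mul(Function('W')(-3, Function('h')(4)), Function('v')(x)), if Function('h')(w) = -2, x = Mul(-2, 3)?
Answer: 0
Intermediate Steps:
x = -6
Function('v')(q) = Mul(Rational(1, 2), Pow(q, -1), Add(2, q)) (Function('v')(q) = Mul(Add(2, q), Pow(Mul(2, q), -1)) = Mul(Add(2, q), Mul(Rational(1, 2), Pow(q, -1))) = Mul(Rational(1, 2), Pow(q, -1), Add(2, q)))
Mul(Function('W')(-3, Function('h')(4)), Function('v')(x)) = Mul(Pow(Add(3, -3), Rational(1, 2)), Mul(Rational(1, 2), Pow(-6, -1), Add(2, -6))) = Mul(Pow(0, Rational(1, 2)), Mul(Rational(1, 2), Rational(-1, 6), -4)) = Mul(0, Rational(1, 3)) = 0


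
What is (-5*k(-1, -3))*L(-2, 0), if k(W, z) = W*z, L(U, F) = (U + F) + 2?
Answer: 0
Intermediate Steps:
L(U, F) = 2 + F + U (L(U, F) = (F + U) + 2 = 2 + F + U)
(-5*k(-1, -3))*L(-2, 0) = (-(-5)*(-3))*(2 + 0 - 2) = -5*3*0 = -15*0 = 0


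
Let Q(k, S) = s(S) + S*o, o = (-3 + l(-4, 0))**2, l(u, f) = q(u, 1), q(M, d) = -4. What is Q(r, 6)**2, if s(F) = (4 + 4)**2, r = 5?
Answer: 128164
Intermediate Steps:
l(u, f) = -4
o = 49 (o = (-3 - 4)**2 = (-7)**2 = 49)
s(F) = 64 (s(F) = 8**2 = 64)
Q(k, S) = 64 + 49*S (Q(k, S) = 64 + S*49 = 64 + 49*S)
Q(r, 6)**2 = (64 + 49*6)**2 = (64 + 294)**2 = 358**2 = 128164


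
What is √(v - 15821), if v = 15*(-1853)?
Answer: 4*I*√2726 ≈ 208.84*I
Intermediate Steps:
v = -27795
√(v - 15821) = √(-27795 - 15821) = √(-43616) = 4*I*√2726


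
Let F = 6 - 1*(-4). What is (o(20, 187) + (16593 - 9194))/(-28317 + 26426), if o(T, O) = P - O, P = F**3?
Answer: -8212/1891 ≈ -4.3427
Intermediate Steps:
F = 10 (F = 6 + 4 = 10)
P = 1000 (P = 10**3 = 1000)
o(T, O) = 1000 - O
(o(20, 187) + (16593 - 9194))/(-28317 + 26426) = ((1000 - 1*187) + (16593 - 9194))/(-28317 + 26426) = ((1000 - 187) + 7399)/(-1891) = (813 + 7399)*(-1/1891) = 8212*(-1/1891) = -8212/1891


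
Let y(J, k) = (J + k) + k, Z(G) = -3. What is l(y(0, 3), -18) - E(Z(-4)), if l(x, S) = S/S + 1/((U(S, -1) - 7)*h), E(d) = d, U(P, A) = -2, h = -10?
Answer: 361/90 ≈ 4.0111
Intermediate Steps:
y(J, k) = J + 2*k
l(x, S) = 91/90 (l(x, S) = S/S + 1/(-2 - 7*(-10)) = 1 - ⅒/(-9) = 1 - ⅑*(-⅒) = 1 + 1/90 = 91/90)
l(y(0, 3), -18) - E(Z(-4)) = 91/90 - 1*(-3) = 91/90 + 3 = 361/90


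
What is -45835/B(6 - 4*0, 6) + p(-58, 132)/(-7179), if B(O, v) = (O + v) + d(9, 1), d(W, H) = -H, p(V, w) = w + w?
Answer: -109684123/26323 ≈ -4166.9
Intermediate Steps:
p(V, w) = 2*w
B(O, v) = -1 + O + v (B(O, v) = (O + v) - 1*1 = (O + v) - 1 = -1 + O + v)
-45835/B(6 - 4*0, 6) + p(-58, 132)/(-7179) = -45835/(-1 + (6 - 4*0) + 6) + (2*132)/(-7179) = -45835/(-1 + (6 + 0) + 6) + 264*(-1/7179) = -45835/(-1 + 6 + 6) - 88/2393 = -45835/11 - 88/2393 = -109684123/26323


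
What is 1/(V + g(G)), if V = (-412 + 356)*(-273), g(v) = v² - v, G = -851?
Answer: 1/740340 ≈ 1.3507e-6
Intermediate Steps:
V = 15288 (V = -56*(-273) = 15288)
1/(V + g(G)) = 1/(15288 - 851*(-1 - 851)) = 1/(15288 - 851*(-852)) = 1/(15288 + 725052) = 1/740340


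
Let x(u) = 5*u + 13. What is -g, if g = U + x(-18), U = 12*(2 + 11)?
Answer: -79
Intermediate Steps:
U = 156 (U = 12*13 = 156)
x(u) = 13 + 5*u
g = 79 (g = 156 + (13 + 5*(-18)) = 156 + (13 - 90) = 156 - 77 = 79)
-g = -1*79 = -79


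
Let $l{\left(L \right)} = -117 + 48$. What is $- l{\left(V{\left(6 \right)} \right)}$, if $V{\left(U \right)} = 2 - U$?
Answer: $69$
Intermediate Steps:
$l{\left(L \right)} = -69$
$- l{\left(V{\left(6 \right)} \right)} = \left(-1\right) \left(-69\right) = 69$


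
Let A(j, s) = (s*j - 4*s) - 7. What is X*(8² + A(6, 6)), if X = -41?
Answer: -2829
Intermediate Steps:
A(j, s) = -7 - 4*s + j*s (A(j, s) = (j*s - 4*s) - 7 = (-4*s + j*s) - 7 = -7 - 4*s + j*s)
X*(8² + A(6, 6)) = -41*(8² + (-7 - 4*6 + 6*6)) = -41*(64 + (-7 - 24 + 36)) = -41*(64 + 5) = -41*69 = -2829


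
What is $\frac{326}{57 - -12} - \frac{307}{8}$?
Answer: $- \frac{18575}{552} \approx -33.65$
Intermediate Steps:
$\frac{326}{57 - -12} - \frac{307}{8} = \frac{326}{57 + 12} - \frac{307}{8} = \frac{326}{69} - \frac{307}{8} = - \frac{18575}{552}$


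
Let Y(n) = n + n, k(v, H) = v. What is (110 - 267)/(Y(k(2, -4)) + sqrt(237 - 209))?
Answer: 157/3 - 157*sqrt(7)/6 ≈ -16.897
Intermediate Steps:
Y(n) = 2*n
(110 - 267)/(Y(k(2, -4)) + sqrt(237 - 209)) = (110 - 267)/(2*2 + sqrt(237 - 209)) = -157/(4 + sqrt(28)) = -157/(4 + 2*sqrt(7))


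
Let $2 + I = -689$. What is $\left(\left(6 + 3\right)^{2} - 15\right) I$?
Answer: $-45606$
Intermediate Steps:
$I = -691$ ($I = -2 - 689 = -691$)
$\left(\left(6 + 3\right)^{2} - 15\right) I = \left(\left(6 + 3\right)^{2} - 15\right) \left(-691\right) = \left(9^{2} - 15\right) \left(-691\right) = \left(81 - 15\right) \left(-691\right) = 66 \left(-691\right) = -45606$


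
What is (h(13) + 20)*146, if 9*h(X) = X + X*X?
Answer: 52852/9 ≈ 5872.4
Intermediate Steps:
h(X) = X/9 + X²/9 (h(X) = (X + X*X)/9 = (X + X²)/9 = X/9 + X²/9)
(h(13) + 20)*146 = ((⅑)*13*(1 + 13) + 20)*146 = ((⅑)*13*14 + 20)*146 = (182/9 + 20)*146 = (362/9)*146 = 52852/9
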